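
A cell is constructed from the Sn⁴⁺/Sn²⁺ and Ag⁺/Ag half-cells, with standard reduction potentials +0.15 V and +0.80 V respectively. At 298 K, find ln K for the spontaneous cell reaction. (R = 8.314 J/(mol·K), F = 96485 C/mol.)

ln K = 50.6

E°_cell = +0.80 − (+0.15) = 0.65 V, with n = 2 electrons transferred.
At equilibrium E = 0, so the Nernst equation gives ln K = nFE°/RT = (2)(96485)(0.65)/((8.314)(298)) = 50.63.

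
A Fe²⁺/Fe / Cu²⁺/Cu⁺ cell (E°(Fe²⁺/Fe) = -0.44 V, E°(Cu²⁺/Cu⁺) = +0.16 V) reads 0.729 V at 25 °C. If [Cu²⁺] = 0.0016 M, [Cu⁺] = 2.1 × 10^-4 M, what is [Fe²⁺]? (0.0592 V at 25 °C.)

0.0025 M

From the Nernst equation, log Q = n(E° − E)/0.0592 = 2(0.60 − 0.729)/0.0592 = -4.358, so Q = 4.38 × 10^-5.
With Q = [Fe²⁺]·[Cu⁺]^2/[Cu²⁺]^2 and the known concentrations, [Fe²⁺] in the numerator gives [Fe²⁺] = 0.0025 M.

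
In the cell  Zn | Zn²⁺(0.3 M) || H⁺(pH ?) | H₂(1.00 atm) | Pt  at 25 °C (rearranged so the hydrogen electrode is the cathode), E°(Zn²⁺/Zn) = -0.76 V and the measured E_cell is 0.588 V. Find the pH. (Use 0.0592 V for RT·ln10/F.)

pH = 3.17

E°_cell = 0.76 V and n = 2.
log Q = n(E° − E)/0.0592 = 2×(0.76 − 0.588)/0.0592 = 5.811.
With Q = [Zn²⁺]·P(H₂) / [H⁺]^2, solving for [H⁺] gives log[H⁺] = -3.167, so pH = 3.17.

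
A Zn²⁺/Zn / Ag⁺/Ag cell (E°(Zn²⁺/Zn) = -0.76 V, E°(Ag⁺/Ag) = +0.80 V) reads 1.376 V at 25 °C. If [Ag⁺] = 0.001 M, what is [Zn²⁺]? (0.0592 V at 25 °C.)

From the Nernst equation, log Q = n(E° − E)/0.0592 = 2(1.56 − 1.376)/0.0592 = 6.216, so Q = 1.65 × 10^6.
With Q = [Zn²⁺]/[Ag⁺]^2 and the known concentrations, [Zn²⁺] in the numerator gives [Zn²⁺] = 1.6 M.

1.6 M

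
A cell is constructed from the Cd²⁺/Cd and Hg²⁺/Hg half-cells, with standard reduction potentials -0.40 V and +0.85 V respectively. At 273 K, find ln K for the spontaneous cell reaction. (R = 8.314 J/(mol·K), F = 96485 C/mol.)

ln K = 106.3

E°_cell = +0.85 − (-0.40) = 1.25 V, with n = 2 electrons transferred.
At equilibrium E = 0, so the Nernst equation gives ln K = nFE°/RT = (2)(96485)(1.25)/((8.314)(273)) = 106.27.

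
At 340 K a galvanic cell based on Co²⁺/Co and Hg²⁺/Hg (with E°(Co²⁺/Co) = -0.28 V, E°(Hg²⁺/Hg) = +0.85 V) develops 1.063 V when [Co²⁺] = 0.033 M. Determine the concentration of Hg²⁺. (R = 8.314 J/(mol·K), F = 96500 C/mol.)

3.4 × 10^-4 M

From the Nernst equation, ln Q = nF(E° − E)/RT = 2×96500×(1.13 − 1.063)/(8.314×340) = 4.574, so Q = 97.0.
With Q = [Co²⁺]/[Hg²⁺] and the known concentrations, [Hg²⁺] in the denominator gives [Hg²⁺] = 3.4 × 10^-4 M.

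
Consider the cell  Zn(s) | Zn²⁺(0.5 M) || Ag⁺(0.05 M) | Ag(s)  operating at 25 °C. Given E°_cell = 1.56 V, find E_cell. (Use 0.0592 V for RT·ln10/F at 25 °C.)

1.49 V

Balancing electrons gives n = 2; the reaction quotient is Q = [Zn²⁺]/[Ag⁺]^2 = 200.
At 25 °C, E = E° − (0.0592/n) log Q = 1.56 − (0.0592/2)(2.301) = 1.560 − 0.068 = 1.492 V.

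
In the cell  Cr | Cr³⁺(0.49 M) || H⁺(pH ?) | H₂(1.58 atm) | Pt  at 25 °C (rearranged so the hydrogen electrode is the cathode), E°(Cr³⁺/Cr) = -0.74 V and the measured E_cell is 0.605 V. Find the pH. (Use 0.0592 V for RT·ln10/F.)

E°_cell = 0.74 V and n = 6.
log Q = n(E° − E)/0.0592 = 6×(0.74 − 0.605)/0.0592 = 13.682.
With Q = [Cr³⁺]^2·P(H₂)^3 / [H⁺]^6, solving for [H⁺] gives log[H⁺] = -2.284, so pH = 2.28.

pH = 2.28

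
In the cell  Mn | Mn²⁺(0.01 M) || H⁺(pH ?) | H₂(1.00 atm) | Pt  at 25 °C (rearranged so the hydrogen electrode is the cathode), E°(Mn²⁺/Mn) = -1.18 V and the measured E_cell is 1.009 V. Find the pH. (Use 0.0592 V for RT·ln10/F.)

E°_cell = 1.18 V and n = 2.
log Q = n(E° − E)/0.0592 = 2×(1.18 − 1.009)/0.0592 = 5.777.
With Q = [Mn²⁺]·P(H₂) / [H⁺]^2, solving for [H⁺] gives log[H⁺] = -3.889, so pH = 3.89.

pH = 3.89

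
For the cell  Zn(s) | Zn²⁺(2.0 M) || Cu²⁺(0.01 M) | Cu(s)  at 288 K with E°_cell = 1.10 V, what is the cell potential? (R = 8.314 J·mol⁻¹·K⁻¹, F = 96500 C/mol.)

1.03 V

Balancing electrons gives n = 2; the reaction quotient is Q = [Zn²⁺]/[Cu²⁺] = 200.
E = E° − (RT/nF) ln Q = 1.10 − (8.314×288)/(2×96500) × (5.298) = 1.100 − 0.066 = 1.034 V.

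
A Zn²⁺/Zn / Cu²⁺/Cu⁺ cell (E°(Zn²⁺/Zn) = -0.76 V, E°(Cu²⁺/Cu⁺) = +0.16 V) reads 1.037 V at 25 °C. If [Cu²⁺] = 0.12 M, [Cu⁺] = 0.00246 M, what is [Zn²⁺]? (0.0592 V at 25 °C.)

0.27 M

From the Nernst equation, log Q = n(E° − E)/0.0592 = 2(0.92 − 1.037)/0.0592 = -3.953, so Q = 1.12 × 10^-4.
With Q = [Zn²⁺]·[Cu⁺]^2/[Cu²⁺]^2 and the known concentrations, [Zn²⁺] in the numerator gives [Zn²⁺] = 0.27 M.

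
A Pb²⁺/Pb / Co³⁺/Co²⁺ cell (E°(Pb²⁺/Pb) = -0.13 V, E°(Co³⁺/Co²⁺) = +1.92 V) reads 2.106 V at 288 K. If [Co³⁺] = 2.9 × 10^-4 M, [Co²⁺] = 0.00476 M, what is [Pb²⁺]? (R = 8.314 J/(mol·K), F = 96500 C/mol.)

From the Nernst equation, ln Q = nF(E° − E)/RT = 2×96500×(2.05 − 2.106)/(8.314×288) = -4.514, so Q = 0.0110.
With Q = [Pb²⁺]·[Co²⁺]^2/[Co³⁺]^2 and the known concentrations, [Pb²⁺] in the numerator gives [Pb²⁺] = 4.1 × 10^-5 M.

4.1 × 10^-5 M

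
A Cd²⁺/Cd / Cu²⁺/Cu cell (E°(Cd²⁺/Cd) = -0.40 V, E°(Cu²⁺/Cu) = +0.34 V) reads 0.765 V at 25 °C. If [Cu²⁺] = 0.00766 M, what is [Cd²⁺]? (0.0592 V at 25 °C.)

From the Nernst equation, log Q = n(E° − E)/0.0592 = 2(0.74 − 0.765)/0.0592 = -0.845, so Q = 0.143.
With Q = [Cd²⁺]/[Cu²⁺] and the known concentrations, [Cd²⁺] in the numerator gives [Cd²⁺] = 0.0011 M.

0.0011 M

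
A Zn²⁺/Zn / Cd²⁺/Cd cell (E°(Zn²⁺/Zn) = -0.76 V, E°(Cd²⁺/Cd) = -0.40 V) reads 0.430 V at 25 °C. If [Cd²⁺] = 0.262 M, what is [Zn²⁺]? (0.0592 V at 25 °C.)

0.0011 M

From the Nernst equation, log Q = n(E° − E)/0.0592 = 2(0.36 − 0.430)/0.0592 = -2.365, so Q = 0.00432.
With Q = [Zn²⁺]/[Cd²⁺] and the known concentrations, [Zn²⁺] in the numerator gives [Zn²⁺] = 0.0011 M.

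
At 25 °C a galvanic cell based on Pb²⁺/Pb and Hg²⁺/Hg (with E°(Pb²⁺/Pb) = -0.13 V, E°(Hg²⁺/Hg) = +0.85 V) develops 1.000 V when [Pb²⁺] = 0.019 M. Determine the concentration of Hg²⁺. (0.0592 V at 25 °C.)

0.09 M

From the Nernst equation, log Q = n(E° − E)/0.0592 = 2(0.98 − 1.000)/0.0592 = -0.676, so Q = 0.211.
With Q = [Pb²⁺]/[Hg²⁺] and the known concentrations, [Hg²⁺] in the denominator gives [Hg²⁺] = 0.09 M.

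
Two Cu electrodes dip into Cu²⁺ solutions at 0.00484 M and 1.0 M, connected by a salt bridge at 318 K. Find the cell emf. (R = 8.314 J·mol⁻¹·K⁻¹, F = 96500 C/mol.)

0.073 V

Both half-cells are Cu²⁺/Cu, so E°_cell = 0. The concentrated side is the cathode; the cell reaction moves Cu²⁺ from high to low concentration with n = 2.
Q = [Cu²⁺]_dilute/[Cu²⁺]_conc = 0.00484/1.0 = 0.00484.
E = 0 − (RT/nF) ln Q = −((8.314×318)/(2×96500))(-5.331) = 0.0730 V.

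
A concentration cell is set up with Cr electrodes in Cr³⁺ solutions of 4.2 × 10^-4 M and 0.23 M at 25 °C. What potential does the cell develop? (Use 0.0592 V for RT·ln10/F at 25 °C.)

Both half-cells are Cr³⁺/Cr, so E°_cell = 0. The concentrated side is the cathode; the cell reaction moves Cr³⁺ from high to low concentration with n = 3.
Q = [Cr³⁺]_dilute/[Cr³⁺]_conc = 4.2 × 10^-4/0.23 = 0.00183.
E = 0 − (0.0592/3) log Q = −(0.0592/3)(-2.738) = 0.0540 V.

0.054 V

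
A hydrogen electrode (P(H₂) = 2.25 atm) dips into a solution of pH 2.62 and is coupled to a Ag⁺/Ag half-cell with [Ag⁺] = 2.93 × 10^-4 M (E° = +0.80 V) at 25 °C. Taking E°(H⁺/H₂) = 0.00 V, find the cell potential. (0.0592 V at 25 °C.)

0.76 V

The Ag⁺/Ag couple is the cathode, so E°_cell = 0.80 V; n = 2.
[H⁺] = 10^(−2.62) = 0.0024 M, and Q = [H⁺]^2 / ([Ag⁺]^2·P(H₂)) = 29.8.
E = E° − (0.0592/2) log Q = 0.80 − (0.0592/2)(1.474) = 0.756 V.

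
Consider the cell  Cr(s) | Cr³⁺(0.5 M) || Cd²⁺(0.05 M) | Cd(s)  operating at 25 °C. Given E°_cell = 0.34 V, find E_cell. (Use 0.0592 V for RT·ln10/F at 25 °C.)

0.307 V

Balancing electrons gives n = 6; the reaction quotient is Q = [Cr³⁺]^2/[Cd²⁺]^3 = 2000.
At 25 °C, E = E° − (0.0592/n) log Q = 0.34 − (0.0592/6)(3.301) = 0.340 − 0.033 = 0.307 V.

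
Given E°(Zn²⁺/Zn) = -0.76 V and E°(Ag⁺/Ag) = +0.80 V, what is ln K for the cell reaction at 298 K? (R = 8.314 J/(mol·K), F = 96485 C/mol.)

ln K = 121.5

E°_cell = +0.80 − (-0.76) = 1.56 V, with n = 2 electrons transferred.
At equilibrium E = 0, so the Nernst equation gives ln K = nFE°/RT = (2)(96485)(1.56)/((8.314)(298)) = 121.50.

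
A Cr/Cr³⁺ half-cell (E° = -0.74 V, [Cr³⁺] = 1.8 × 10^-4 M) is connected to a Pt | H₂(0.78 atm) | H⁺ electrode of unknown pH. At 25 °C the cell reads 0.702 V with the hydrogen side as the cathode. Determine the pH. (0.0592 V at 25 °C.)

E°_cell = 0.74 V and n = 6.
log Q = n(E° − E)/0.0592 = 6×(0.74 − 0.702)/0.0592 = 3.851.
With Q = [Cr³⁺]^2·P(H₂)^3 / [H⁺]^6, solving for [H⁺] gives log[H⁺] = -1.944, so pH = 1.94.

pH = 1.94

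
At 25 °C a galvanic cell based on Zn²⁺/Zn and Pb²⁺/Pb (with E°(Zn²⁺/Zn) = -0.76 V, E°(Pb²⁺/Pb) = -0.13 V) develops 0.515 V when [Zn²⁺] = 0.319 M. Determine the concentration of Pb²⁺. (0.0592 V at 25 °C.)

4.2 × 10^-5 M

From the Nernst equation, log Q = n(E° − E)/0.0592 = 2(0.63 − 0.515)/0.0592 = 3.885, so Q = 7680.
With Q = [Zn²⁺]/[Pb²⁺] and the known concentrations, [Pb²⁺] in the denominator gives [Pb²⁺] = 4.2 × 10^-5 M.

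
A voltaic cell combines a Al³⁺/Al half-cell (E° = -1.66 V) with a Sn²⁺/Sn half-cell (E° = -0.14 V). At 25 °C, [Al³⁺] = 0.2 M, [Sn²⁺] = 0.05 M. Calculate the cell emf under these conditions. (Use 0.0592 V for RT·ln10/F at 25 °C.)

1.50 V

The Sn²⁺/Sn couple has the higher reduction potential and acts as the cathode, so E°_cell = -0.14 − (-1.66) = 1.52 V.
Balancing electrons gives n = 6; the reaction quotient is Q = [Al³⁺]^2/[Sn²⁺]^3 = 320.
At 25 °C, E = E° − (0.0592/n) log Q = 1.52 − (0.0592/6)(2.505) = 1.520 − 0.025 = 1.495 V.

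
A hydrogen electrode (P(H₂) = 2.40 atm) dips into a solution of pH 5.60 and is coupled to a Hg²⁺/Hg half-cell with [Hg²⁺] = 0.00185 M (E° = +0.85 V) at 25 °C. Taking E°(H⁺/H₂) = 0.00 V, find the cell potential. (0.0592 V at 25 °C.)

1.11 V

The Hg²⁺/Hg couple is the cathode, so E°_cell = 0.85 V; n = 2.
[H⁺] = 10^(−5.60) = 2.5 × 10^-6 M, and Q = [H⁺]^2 / ([Hg²⁺]·P(H₂)) = 1.42 × 10^-9.
E = E° − (0.0592/2) log Q = 0.85 − (0.0592/2)(-8.847) = 1.112 V.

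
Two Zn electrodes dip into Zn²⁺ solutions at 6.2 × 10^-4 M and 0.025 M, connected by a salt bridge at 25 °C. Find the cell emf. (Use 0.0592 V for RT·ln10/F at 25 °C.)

0.048 V

Both half-cells are Zn²⁺/Zn, so E°_cell = 0. The concentrated side is the cathode; the cell reaction moves Zn²⁺ from high to low concentration with n = 2.
Q = [Zn²⁺]_dilute/[Zn²⁺]_conc = 6.2 × 10^-4/0.025 = 0.0248.
E = 0 − (0.0592/2) log Q = −(0.0592/2)(-1.606) = 0.0475 V.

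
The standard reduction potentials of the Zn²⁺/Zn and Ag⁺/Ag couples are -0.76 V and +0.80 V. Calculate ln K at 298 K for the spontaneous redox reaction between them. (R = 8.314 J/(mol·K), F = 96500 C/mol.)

E°_cell = +0.80 − (-0.76) = 1.56 V, with n = 2 electrons transferred.
At equilibrium E = 0, so the Nernst equation gives ln K = nFE°/RT = (2)(96500)(1.56)/((8.314)(298)) = 121.52.

ln K = 121.5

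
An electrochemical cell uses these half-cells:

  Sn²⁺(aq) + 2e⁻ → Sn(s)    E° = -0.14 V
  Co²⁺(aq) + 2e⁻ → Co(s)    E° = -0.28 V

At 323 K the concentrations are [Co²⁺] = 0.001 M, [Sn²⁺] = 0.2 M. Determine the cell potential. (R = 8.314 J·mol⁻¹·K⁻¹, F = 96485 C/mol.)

The Sn²⁺/Sn couple has the higher reduction potential and acts as the cathode, so E°_cell = -0.14 − (-0.28) = 0.14 V.
Balancing electrons gives n = 2; the reaction quotient is Q = [Co²⁺]/[Sn²⁺] = 0.00500.
E = E° − (RT/nF) ln Q = 0.14 − (8.314×323)/(2×96485) × (-5.298) = 0.140 + 0.074 = 0.214 V.

0.214 V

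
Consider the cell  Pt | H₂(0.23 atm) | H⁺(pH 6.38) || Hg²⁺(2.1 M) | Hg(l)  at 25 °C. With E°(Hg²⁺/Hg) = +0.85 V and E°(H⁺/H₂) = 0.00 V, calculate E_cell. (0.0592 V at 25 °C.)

1.22 V

The Hg²⁺/Hg couple is the cathode, so E°_cell = 0.85 V; n = 2.
[H⁺] = 10^(−6.38) = 4.2 × 10^-7 M, and Q = [H⁺]^2 / ([Hg²⁺]·P(H₂)) = 3.6 × 10^-13.
E = E° − (0.0592/2) log Q = 0.85 − (0.0592/2)(-12.444) = 1.218 V.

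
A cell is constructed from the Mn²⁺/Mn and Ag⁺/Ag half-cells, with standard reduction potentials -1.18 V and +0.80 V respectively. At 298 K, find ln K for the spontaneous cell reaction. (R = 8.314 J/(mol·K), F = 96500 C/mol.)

ln K = 154.2

E°_cell = +0.80 − (-1.18) = 1.98 V, with n = 2 electrons transferred.
At equilibrium E = 0, so the Nernst equation gives ln K = nFE°/RT = (2)(96500)(1.98)/((8.314)(298)) = 154.24.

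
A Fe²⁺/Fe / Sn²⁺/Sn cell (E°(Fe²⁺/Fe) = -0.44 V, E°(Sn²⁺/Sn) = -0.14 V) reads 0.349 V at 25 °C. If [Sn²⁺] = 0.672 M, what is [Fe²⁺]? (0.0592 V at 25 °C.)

0.015 M

From the Nernst equation, log Q = n(E° − E)/0.0592 = 2(0.30 − 0.349)/0.0592 = -1.655, so Q = 0.0221.
With Q = [Fe²⁺]/[Sn²⁺] and the known concentrations, [Fe²⁺] in the numerator gives [Fe²⁺] = 0.015 M.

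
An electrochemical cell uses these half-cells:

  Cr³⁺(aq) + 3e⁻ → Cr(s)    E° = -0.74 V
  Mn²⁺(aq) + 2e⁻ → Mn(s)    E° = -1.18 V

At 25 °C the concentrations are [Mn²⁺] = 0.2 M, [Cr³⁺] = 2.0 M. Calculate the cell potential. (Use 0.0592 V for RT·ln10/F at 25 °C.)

The Cr³⁺/Cr couple has the higher reduction potential and acts as the cathode, so E°_cell = -0.74 − (-1.18) = 0.44 V.
Balancing electrons gives n = 6; the reaction quotient is Q = [Mn²⁺]^3/[Cr³⁺]^2 = 0.00200.
At 25 °C, E = E° − (0.0592/n) log Q = 0.44 − (0.0592/6)(-2.699) = 0.440 + 0.027 = 0.467 V.

0.467 V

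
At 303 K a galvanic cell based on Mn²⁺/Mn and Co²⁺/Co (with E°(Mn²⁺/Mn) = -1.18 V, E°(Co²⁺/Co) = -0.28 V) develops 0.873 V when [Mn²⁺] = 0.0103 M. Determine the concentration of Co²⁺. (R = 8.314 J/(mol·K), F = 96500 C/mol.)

0.0013 M

From the Nernst equation, ln Q = nF(E° − E)/RT = 2×96500×(0.90 − 0.873)/(8.314×303) = 2.069, so Q = 7.91.
With Q = [Mn²⁺]/[Co²⁺] and the known concentrations, [Co²⁺] in the denominator gives [Co²⁺] = 0.0013 M.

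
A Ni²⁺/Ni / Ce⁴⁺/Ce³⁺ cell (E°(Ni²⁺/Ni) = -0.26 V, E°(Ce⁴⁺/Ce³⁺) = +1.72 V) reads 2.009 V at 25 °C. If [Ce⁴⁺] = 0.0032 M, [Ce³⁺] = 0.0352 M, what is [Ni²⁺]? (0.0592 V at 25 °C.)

8.7 × 10^-4 M

From the Nernst equation, log Q = n(E° − E)/0.0592 = 2(1.98 − 2.009)/0.0592 = -0.980, so Q = 0.105.
With Q = [Ni²⁺]·[Ce³⁺]^2/[Ce⁴⁺]^2 and the known concentrations, [Ni²⁺] in the numerator gives [Ni²⁺] = 8.7 × 10^-4 M.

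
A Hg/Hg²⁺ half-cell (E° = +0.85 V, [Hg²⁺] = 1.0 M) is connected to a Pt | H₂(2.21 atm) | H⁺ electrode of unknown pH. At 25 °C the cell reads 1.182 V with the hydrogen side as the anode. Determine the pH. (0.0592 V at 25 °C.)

E°_cell = 0.85 V and n = 2.
log Q = n(E° − E)/0.0592 = 2×(0.85 − 1.182)/0.0592 = -11.216.
With Q = [H⁺]^2 / ([Hg²⁺]·P(H₂)), solving for [H⁺] gives log[H⁺] = -5.436, so pH = 5.44.

pH = 5.44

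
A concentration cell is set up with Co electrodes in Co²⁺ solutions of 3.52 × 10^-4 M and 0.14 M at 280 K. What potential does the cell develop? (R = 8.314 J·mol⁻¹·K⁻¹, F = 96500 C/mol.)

0.072 V

Both half-cells are Co²⁺/Co, so E°_cell = 0. The concentrated side is the cathode; the cell reaction moves Co²⁺ from high to low concentration with n = 2.
Q = [Co²⁺]_dilute/[Co²⁺]_conc = 3.52 × 10^-4/0.14 = 0.00251.
E = 0 − (RT/nF) ln Q = −((8.314×280)/(2×96500))(-5.986) = 0.0722 V.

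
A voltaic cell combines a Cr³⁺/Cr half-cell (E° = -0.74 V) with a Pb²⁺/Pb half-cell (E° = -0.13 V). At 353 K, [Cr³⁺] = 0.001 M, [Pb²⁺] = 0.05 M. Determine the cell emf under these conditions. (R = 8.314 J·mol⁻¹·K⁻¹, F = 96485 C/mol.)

The Pb²⁺/Pb couple has the higher reduction potential and acts as the cathode, so E°_cell = -0.13 − (-0.74) = 0.61 V.
Balancing electrons gives n = 6; the reaction quotient is Q = [Cr³⁺]^2/[Pb²⁺]^3 = 0.00800.
E = E° − (RT/nF) ln Q = 0.61 − (8.314×353)/(6×96485) × (-4.828) = 0.610 + 0.024 = 0.634 V.

0.634 V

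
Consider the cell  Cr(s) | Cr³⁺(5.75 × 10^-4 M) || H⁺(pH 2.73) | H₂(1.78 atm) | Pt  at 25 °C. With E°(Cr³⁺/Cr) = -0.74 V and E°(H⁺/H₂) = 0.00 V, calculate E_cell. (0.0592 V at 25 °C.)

0.63 V

The hydrogen couple is the cathode, so E°_cell = 0.74 V; n = 6.
[H⁺] = 10^(−2.73) = 0.0019 M, and Q = [Cr³⁺]^2·P(H₂)^3 / [H⁺]^6 = 4.47 × 10^10.
E = E° − (0.0592/6) log Q = 0.74 − (0.0592/6)(10.651) = 0.635 V.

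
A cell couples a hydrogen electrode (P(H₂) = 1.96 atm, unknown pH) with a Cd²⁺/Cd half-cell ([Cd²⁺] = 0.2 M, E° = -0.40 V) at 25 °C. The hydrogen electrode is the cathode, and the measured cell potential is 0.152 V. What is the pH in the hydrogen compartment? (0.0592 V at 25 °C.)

E°_cell = 0.40 V and n = 2.
log Q = n(E° − E)/0.0592 = 2×(0.40 − 0.152)/0.0592 = 8.378.
With Q = [Cd²⁺]·P(H₂) / [H⁺]^2, solving for [H⁺] gives log[H⁺] = -4.393, so pH = 4.39.

pH = 4.39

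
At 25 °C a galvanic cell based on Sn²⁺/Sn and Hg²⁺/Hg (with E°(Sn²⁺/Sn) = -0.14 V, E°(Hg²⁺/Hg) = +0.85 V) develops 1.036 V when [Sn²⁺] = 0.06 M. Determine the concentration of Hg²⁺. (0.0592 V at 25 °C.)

2.1 M

From the Nernst equation, log Q = n(E° − E)/0.0592 = 2(0.99 − 1.036)/0.0592 = -1.554, so Q = 0.0279.
With Q = [Sn²⁺]/[Hg²⁺] and the known concentrations, [Hg²⁺] in the denominator gives [Hg²⁺] = 2.1 M.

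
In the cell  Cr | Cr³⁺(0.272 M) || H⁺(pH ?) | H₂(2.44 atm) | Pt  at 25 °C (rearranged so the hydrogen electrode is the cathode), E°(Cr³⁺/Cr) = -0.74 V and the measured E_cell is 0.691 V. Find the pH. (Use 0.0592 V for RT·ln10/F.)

E°_cell = 0.74 V and n = 6.
log Q = n(E° − E)/0.0592 = 6×(0.74 − 0.691)/0.0592 = 4.966.
With Q = [Cr³⁺]^2·P(H₂)^3 / [H⁺]^6, solving for [H⁺] gives log[H⁺] = -0.822, so pH = 0.82.

pH = 0.82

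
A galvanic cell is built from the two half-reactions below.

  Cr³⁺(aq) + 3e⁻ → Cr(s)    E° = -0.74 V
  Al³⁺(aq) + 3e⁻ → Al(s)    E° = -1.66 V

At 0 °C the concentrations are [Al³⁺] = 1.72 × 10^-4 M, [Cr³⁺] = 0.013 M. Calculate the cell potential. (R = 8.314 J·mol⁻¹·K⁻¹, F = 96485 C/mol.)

The Cr³⁺/Cr couple has the higher reduction potential and acts as the cathode, so E°_cell = -0.74 − (-1.66) = 0.92 V.
Balancing electrons gives n = 3; the reaction quotient is Q = [Al³⁺]/[Cr³⁺] = 0.0132.
E = E° − (RT/nF) ln Q = 0.92 − (8.314×273)/(3×96485) × (-4.325) = 0.920 + 0.034 = 0.954 V.

0.954 V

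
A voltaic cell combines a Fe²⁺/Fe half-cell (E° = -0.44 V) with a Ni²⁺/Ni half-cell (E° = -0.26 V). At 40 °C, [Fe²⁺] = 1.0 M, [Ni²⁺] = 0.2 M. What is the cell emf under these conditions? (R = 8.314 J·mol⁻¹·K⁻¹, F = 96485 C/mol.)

The Ni²⁺/Ni couple has the higher reduction potential and acts as the cathode, so E°_cell = -0.26 − (-0.44) = 0.18 V.
Balancing electrons gives n = 2; the reaction quotient is Q = [Fe²⁺]/[Ni²⁺] = 5.00.
E = E° − (RT/nF) ln Q = 0.18 − (8.314×313)/(2×96485) × (1.609) = 0.180 − 0.022 = 0.158 V.

0.158 V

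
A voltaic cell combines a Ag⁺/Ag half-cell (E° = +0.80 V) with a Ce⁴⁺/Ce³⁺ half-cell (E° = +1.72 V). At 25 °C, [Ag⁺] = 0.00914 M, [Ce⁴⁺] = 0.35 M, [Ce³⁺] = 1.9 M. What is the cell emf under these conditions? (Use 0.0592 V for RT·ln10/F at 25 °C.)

0.997 V

The Ce⁴⁺/Ce³⁺ couple has the higher reduction potential and acts as the cathode, so E°_cell = +1.72 − (+0.80) = 0.92 V.
Balancing electrons gives n = 1; the reaction quotient is Q = [Ag⁺]·[Ce³⁺]/[Ce⁴⁺] = 0.0496.
At 25 °C, E = E° − (0.0592/n) log Q = 0.92 − (0.0592/1)(-1.304) = 0.920 + 0.077 = 0.997 V.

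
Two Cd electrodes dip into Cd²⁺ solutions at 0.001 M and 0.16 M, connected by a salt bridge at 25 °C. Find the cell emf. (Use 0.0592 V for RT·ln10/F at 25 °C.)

0.065 V

Both half-cells are Cd²⁺/Cd, so E°_cell = 0. The concentrated side is the cathode; the cell reaction moves Cd²⁺ from high to low concentration with n = 2.
Q = [Cd²⁺]_dilute/[Cd²⁺]_conc = 0.001/0.16 = 0.00625.
E = 0 − (0.0592/2) log Q = −(0.0592/2)(-2.204) = 0.0652 V.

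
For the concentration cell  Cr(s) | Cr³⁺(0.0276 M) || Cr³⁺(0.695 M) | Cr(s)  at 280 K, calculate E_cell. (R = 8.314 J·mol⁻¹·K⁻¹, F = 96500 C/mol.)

Both half-cells are Cr³⁺/Cr, so E°_cell = 0. The concentrated side is the cathode; the cell reaction moves Cr³⁺ from high to low concentration with n = 3.
Q = [Cr³⁺]_dilute/[Cr³⁺]_conc = 0.0276/0.695 = 0.0397.
E = 0 − (RT/nF) ln Q = −((8.314×280)/(3×96500))(-3.226) = 0.0259 V.

0.026 V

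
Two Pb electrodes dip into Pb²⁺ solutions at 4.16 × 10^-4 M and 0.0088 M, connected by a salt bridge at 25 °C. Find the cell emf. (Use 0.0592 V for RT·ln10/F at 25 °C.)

0.039 V

Both half-cells are Pb²⁺/Pb, so E°_cell = 0. The concentrated side is the cathode; the cell reaction moves Pb²⁺ from high to low concentration with n = 2.
Q = [Pb²⁺]_dilute/[Pb²⁺]_conc = 4.16 × 10^-4/0.0088 = 0.0473.
E = 0 − (0.0592/2) log Q = −(0.0592/2)(-1.325) = 0.0392 V.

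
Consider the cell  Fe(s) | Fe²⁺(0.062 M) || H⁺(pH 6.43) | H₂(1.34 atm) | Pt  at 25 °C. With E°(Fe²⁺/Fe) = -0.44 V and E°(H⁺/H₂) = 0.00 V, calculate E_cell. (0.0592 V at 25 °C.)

The hydrogen couple is the cathode, so E°_cell = 0.44 V; n = 2.
[H⁺] = 10^(−6.43) = 3.7 × 10^-7 M, and Q = [Fe²⁺]·P(H₂) / [H⁺]^2 = 6.02 × 10^11.
E = E° − (0.0592/2) log Q = 0.44 − (0.0592/2)(11.779) = 0.091 V.

0.091 V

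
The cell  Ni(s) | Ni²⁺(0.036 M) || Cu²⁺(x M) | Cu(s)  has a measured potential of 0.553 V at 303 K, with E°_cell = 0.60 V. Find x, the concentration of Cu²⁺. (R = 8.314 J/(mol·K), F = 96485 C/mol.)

From the Nernst equation, ln Q = nF(E° − E)/RT = 2×96485×(0.60 − 0.553)/(8.314×303) = 3.600, so Q = 36.6.
With Q = [Ni²⁺]/[Cu²⁺] and the known concentrations, [Cu²⁺] in the denominator gives [Cu²⁺] = 9.8 × 10^-4 M.

9.8 × 10^-4 M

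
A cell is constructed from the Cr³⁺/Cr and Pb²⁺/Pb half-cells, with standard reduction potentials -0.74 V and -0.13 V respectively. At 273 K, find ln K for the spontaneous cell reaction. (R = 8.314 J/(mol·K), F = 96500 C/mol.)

ln K = 155.6

E°_cell = -0.13 − (-0.74) = 0.61 V, with n = 6 electrons transferred.
At equilibrium E = 0, so the Nernst equation gives ln K = nFE°/RT = (6)(96500)(0.61)/((8.314)(273)) = 155.61.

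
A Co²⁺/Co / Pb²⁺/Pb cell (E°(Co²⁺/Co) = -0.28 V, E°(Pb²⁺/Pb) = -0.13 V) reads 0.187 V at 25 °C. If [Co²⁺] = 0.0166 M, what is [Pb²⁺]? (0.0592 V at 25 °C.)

0.3 M

From the Nernst equation, log Q = n(E° − E)/0.0592 = 2(0.15 − 0.187)/0.0592 = -1.250, so Q = 0.0562.
With Q = [Co²⁺]/[Pb²⁺] and the known concentrations, [Pb²⁺] in the denominator gives [Pb²⁺] = 0.3 M.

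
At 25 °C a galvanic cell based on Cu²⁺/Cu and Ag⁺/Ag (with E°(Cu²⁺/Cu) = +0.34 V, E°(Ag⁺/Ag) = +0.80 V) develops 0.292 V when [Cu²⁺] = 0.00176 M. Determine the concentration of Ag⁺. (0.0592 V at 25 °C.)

From the Nernst equation, log Q = n(E° − E)/0.0592 = 2(0.46 − 0.292)/0.0592 = 5.676, so Q = 4.74 × 10^5.
With Q = [Cu²⁺]/[Ag⁺]^2 and the known concentrations, [Ag⁺]^2 in the denominator gives [Ag⁺] = 6.1 × 10^-5 M.

6.1 × 10^-5 M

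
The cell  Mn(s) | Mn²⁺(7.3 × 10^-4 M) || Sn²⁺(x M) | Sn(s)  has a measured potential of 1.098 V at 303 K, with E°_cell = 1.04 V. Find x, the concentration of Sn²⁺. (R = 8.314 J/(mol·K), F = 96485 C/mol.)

From the Nernst equation, ln Q = nF(E° − E)/RT = 2×96485×(1.04 − 1.098)/(8.314×303) = -4.443, so Q = 0.0118.
With Q = [Mn²⁺]/[Sn²⁺] and the known concentrations, [Sn²⁺] in the denominator gives [Sn²⁺] = 0.062 M.

0.062 M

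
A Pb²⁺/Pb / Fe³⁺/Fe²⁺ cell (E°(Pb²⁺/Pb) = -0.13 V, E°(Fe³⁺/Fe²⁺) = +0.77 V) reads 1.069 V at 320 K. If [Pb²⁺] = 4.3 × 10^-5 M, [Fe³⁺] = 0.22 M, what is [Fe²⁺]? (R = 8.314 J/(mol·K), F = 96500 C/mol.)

From the Nernst equation, ln Q = nF(E° − E)/RT = 2×96500×(0.90 − 1.069)/(8.314×320) = -12.260, so Q = 4.74 × 10^-6.
With Q = [Pb²⁺]·[Fe²⁺]^2/[Fe³⁺]^2 and the known concentrations, [Fe²⁺]^2 in the numerator gives [Fe²⁺] = 0.073 M.

0.073 M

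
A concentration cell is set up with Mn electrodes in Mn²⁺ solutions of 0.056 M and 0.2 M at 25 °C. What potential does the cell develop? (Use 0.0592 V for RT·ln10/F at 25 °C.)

Both half-cells are Mn²⁺/Mn, so E°_cell = 0. The concentrated side is the cathode; the cell reaction moves Mn²⁺ from high to low concentration with n = 2.
Q = [Mn²⁺]_dilute/[Mn²⁺]_conc = 0.056/0.2 = 0.280.
E = 0 − (0.0592/2) log Q = −(0.0592/2)(-0.553) = 0.0164 V.

0.016 V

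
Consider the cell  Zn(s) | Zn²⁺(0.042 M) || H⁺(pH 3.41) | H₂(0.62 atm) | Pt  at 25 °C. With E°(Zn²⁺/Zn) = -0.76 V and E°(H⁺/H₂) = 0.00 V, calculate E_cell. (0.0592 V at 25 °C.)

0.61 V

The hydrogen couple is the cathode, so E°_cell = 0.76 V; n = 2.
[H⁺] = 10^(−3.41) = 3.9 × 10^-4 M, and Q = [Zn²⁺]·P(H₂) / [H⁺]^2 = 1.72 × 10^5.
E = E° − (0.0592/2) log Q = 0.76 − (0.0592/2)(5.236) = 0.605 V.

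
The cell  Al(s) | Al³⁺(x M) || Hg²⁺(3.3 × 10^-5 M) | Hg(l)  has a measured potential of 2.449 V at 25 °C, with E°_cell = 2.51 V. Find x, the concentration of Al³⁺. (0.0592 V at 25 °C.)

2.3 × 10^-4 M

From the Nernst equation, log Q = n(E° − E)/0.0592 = 6(2.51 − 2.449)/0.0592 = 6.182, so Q = 1.52 × 10^6.
With Q = [Al³⁺]^2/[Hg²⁺]^3 and the known concentrations, [Al³⁺]^2 in the numerator gives [Al³⁺] = 2.3 × 10^-4 M.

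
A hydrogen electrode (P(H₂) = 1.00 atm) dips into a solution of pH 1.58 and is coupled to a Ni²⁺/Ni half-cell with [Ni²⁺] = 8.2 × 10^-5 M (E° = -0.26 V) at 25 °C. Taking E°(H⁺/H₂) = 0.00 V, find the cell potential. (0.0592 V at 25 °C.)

0.29 V

The hydrogen couple is the cathode, so E°_cell = 0.26 V; n = 2.
[H⁺] = 10^(−1.58) = 0.026 M, and Q = [Ni²⁺]·P(H₂) / [H⁺]^2 = 0.119.
E = E° − (0.0592/2) log Q = 0.26 − (0.0592/2)(-0.926) = 0.287 V.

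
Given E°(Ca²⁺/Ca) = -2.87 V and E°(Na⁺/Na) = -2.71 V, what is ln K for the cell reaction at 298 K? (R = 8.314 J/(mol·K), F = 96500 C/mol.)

ln K = 12.5

E°_cell = -2.71 − (-2.87) = 0.16 V, with n = 2 electrons transferred.
At equilibrium E = 0, so the Nernst equation gives ln K = nFE°/RT = (2)(96500)(0.16)/((8.314)(298)) = 12.46.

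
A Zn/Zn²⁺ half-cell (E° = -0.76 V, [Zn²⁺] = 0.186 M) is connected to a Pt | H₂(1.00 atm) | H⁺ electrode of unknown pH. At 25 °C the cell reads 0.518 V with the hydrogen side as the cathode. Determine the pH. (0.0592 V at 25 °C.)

pH = 4.45

E°_cell = 0.76 V and n = 2.
log Q = n(E° − E)/0.0592 = 2×(0.76 − 0.518)/0.0592 = 8.176.
With Q = [Zn²⁺]·P(H₂) / [H⁺]^2, solving for [H⁺] gives log[H⁺] = -4.453, so pH = 4.45.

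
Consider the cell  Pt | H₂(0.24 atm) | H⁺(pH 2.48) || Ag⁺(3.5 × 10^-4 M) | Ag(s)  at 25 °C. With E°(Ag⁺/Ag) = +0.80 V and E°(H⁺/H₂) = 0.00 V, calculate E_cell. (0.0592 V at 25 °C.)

0.72 V

The Ag⁺/Ag couple is the cathode, so E°_cell = 0.80 V; n = 2.
[H⁺] = 10^(−2.48) = 0.0033 M, and Q = [H⁺]^2 / ([Ag⁺]^2·P(H₂)) = 373.
E = E° − (0.0592/2) log Q = 0.80 − (0.0592/2)(2.572) = 0.724 V.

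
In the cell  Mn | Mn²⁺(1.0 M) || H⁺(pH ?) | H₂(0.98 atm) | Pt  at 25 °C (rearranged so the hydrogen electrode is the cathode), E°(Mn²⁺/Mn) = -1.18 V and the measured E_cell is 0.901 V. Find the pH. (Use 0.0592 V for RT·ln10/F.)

E°_cell = 1.18 V and n = 2.
log Q = n(E° − E)/0.0592 = 2×(1.18 − 0.901)/0.0592 = 9.426.
With Q = [Mn²⁺]·P(H₂) / [H⁺]^2, solving for [H⁺] gives log[H⁺] = -4.717, so pH = 4.72.

pH = 4.72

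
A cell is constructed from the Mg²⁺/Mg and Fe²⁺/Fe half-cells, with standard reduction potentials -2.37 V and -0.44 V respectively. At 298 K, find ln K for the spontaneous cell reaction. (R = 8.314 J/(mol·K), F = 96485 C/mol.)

ln K = 150.3

E°_cell = -0.44 − (-2.37) = 1.93 V, with n = 2 electrons transferred.
At equilibrium E = 0, so the Nernst equation gives ln K = nFE°/RT = (2)(96485)(1.93)/((8.314)(298)) = 150.32.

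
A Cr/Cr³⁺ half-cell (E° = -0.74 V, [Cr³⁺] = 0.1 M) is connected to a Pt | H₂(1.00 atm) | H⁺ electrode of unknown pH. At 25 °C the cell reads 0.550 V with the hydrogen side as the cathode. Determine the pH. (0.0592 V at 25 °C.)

pH = 3.54

E°_cell = 0.74 V and n = 6.
log Q = n(E° − E)/0.0592 = 6×(0.74 − 0.550)/0.0592 = 19.257.
With Q = [Cr³⁺]^2·P(H₂)^3 / [H⁺]^6, solving for [H⁺] gives log[H⁺] = -3.543, so pH = 3.54.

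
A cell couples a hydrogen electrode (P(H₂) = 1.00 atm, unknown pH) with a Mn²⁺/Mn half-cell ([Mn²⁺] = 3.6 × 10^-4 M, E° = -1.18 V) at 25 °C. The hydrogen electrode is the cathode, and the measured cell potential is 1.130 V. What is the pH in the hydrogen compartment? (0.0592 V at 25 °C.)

E°_cell = 1.18 V and n = 2.
log Q = n(E° − E)/0.0592 = 2×(1.18 − 1.130)/0.0592 = 1.689.
With Q = [Mn²⁺]·P(H₂) / [H⁺]^2, solving for [H⁺] gives log[H⁺] = -2.566, so pH = 2.57.

pH = 2.57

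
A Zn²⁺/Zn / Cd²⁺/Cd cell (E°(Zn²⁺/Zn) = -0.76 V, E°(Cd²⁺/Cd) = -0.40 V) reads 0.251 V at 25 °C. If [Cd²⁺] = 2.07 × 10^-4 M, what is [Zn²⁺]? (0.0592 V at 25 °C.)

1.0 M

From the Nernst equation, log Q = n(E° − E)/0.0592 = 2(0.36 − 0.251)/0.0592 = 3.682, so Q = 4810.
With Q = [Zn²⁺]/[Cd²⁺] and the known concentrations, [Zn²⁺] in the numerator gives [Zn²⁺] = 1.0 M.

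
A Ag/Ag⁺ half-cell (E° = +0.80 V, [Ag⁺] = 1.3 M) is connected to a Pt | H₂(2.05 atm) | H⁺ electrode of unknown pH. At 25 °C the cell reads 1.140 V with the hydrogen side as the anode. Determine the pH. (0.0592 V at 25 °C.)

pH = 5.47

E°_cell = 0.80 V and n = 2.
log Q = n(E° − E)/0.0592 = 2×(0.80 − 1.140)/0.0592 = -11.486.
With Q = [H⁺]^2 / ([Ag⁺]^2·P(H₂)), solving for [H⁺] gives log[H⁺] = -5.473, so pH = 5.47.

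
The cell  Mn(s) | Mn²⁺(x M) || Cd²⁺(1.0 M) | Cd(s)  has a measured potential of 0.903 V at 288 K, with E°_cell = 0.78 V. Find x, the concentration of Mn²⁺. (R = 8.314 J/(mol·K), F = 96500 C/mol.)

From the Nernst equation, ln Q = nF(E° − E)/RT = 2×96500×(0.78 − 0.903)/(8.314×288) = -9.914, so Q = 4.95 × 10^-5.
With Q = [Mn²⁺]/[Cd²⁺] and the known concentrations, [Mn²⁺] in the numerator gives [Mn²⁺] = 4.9 × 10^-5 M.

4.9 × 10^-5 M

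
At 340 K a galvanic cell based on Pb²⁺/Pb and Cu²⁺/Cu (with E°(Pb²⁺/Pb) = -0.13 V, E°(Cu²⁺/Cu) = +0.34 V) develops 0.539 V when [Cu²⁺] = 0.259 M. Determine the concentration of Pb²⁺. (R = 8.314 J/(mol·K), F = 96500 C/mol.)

0.0023 M

From the Nernst equation, ln Q = nF(E° − E)/RT = 2×96500×(0.47 − 0.539)/(8.314×340) = -4.711, so Q = 0.00900.
With Q = [Pb²⁺]/[Cu²⁺] and the known concentrations, [Pb²⁺] in the numerator gives [Pb²⁺] = 0.0023 M.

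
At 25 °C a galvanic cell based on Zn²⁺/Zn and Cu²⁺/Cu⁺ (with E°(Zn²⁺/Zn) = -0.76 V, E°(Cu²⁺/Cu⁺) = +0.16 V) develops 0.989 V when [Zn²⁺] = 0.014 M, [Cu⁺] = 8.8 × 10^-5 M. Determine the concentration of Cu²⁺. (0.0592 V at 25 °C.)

From the Nernst equation, log Q = n(E° − E)/0.0592 = 2(0.92 − 0.989)/0.0592 = -2.331, so Q = 0.00467.
With Q = [Zn²⁺]·[Cu⁺]^2/[Cu²⁺]^2 and the known concentrations, [Cu²⁺]^2 in the denominator gives [Cu²⁺] = 1.5 × 10^-4 M.

1.5 × 10^-4 M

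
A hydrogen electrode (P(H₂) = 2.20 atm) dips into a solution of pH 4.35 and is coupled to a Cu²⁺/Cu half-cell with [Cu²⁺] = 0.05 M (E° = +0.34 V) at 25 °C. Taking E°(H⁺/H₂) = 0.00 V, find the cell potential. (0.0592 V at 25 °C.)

The Cu²⁺/Cu couple is the cathode, so E°_cell = 0.34 V; n = 2.
[H⁺] = 10^(−4.35) = 4.5 × 10^-5 M, and Q = [H⁺]^2 / ([Cu²⁺]·P(H₂)) = 1.81 × 10^-8.
E = E° − (0.0592/2) log Q = 0.34 − (0.0592/2)(-7.741) = 0.569 V.

0.57 V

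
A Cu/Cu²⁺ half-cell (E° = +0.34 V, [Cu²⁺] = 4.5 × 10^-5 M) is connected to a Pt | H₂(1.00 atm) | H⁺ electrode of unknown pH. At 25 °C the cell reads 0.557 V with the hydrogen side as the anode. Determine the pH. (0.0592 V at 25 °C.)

pH = 5.84

E°_cell = 0.34 V and n = 2.
log Q = n(E° − E)/0.0592 = 2×(0.34 − 0.557)/0.0592 = -7.331.
With Q = [H⁺]^2 / ([Cu²⁺]·P(H₂)), solving for [H⁺] gives log[H⁺] = -5.839, so pH = 5.84.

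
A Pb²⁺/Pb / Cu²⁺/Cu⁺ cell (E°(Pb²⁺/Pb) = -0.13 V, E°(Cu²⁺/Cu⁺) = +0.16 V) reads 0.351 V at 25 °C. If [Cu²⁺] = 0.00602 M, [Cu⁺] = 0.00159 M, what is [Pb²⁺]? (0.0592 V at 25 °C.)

From the Nernst equation, log Q = n(E° − E)/0.0592 = 2(0.29 − 0.351)/0.0592 = -2.061, so Q = 0.00869.
With Q = [Pb²⁺]·[Cu⁺]^2/[Cu²⁺]^2 and the known concentrations, [Pb²⁺] in the numerator gives [Pb²⁺] = 0.12 M.

0.12 M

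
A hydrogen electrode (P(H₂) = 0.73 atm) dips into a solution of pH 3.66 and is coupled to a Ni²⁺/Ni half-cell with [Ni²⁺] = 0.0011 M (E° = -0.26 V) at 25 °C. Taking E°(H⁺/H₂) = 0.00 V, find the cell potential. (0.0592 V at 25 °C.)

0.13 V

The hydrogen couple is the cathode, so E°_cell = 0.26 V; n = 2.
[H⁺] = 10^(−3.66) = 2.2 × 10^-4 M, and Q = [Ni²⁺]·P(H₂) / [H⁺]^2 = 1.68 × 10^4.
E = E° − (0.0592/2) log Q = 0.26 − (0.0592/2)(4.225) = 0.135 V.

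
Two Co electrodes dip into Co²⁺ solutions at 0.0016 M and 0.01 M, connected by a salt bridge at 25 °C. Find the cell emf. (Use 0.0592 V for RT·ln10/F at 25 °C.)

Both half-cells are Co²⁺/Co, so E°_cell = 0. The concentrated side is the cathode; the cell reaction moves Co²⁺ from high to low concentration with n = 2.
Q = [Co²⁺]_dilute/[Co²⁺]_conc = 0.0016/0.01 = 0.160.
E = 0 − (0.0592/2) log Q = −(0.0592/2)(-0.796) = 0.0236 V.

0.024 V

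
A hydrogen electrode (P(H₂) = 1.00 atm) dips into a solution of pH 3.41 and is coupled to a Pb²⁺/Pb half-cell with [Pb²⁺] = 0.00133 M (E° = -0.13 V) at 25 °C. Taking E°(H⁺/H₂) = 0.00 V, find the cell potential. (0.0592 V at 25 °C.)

The hydrogen couple is the cathode, so E°_cell = 0.13 V; n = 2.
[H⁺] = 10^(−3.41) = 3.9 × 10^-4 M, and Q = [Pb²⁺]·P(H₂) / [H⁺]^2 = 8790.
E = E° − (0.0592/2) log Q = 0.13 − (0.0592/2)(3.944) = 0.013 V.

0.013 V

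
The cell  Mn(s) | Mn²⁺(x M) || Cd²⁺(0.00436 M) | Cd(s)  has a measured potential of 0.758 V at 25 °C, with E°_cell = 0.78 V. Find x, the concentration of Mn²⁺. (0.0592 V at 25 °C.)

From the Nernst equation, log Q = n(E° − E)/0.0592 = 2(0.78 − 0.758)/0.0592 = 0.743, so Q = 5.54.
With Q = [Mn²⁺]/[Cd²⁺] and the known concentrations, [Mn²⁺] in the numerator gives [Mn²⁺] = 0.024 M.

0.024 M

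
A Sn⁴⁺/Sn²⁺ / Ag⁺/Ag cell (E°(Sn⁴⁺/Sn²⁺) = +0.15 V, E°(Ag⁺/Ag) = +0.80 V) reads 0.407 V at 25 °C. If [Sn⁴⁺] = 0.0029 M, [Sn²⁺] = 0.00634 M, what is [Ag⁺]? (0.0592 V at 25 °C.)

5.3 × 10^-5 M

From the Nernst equation, log Q = n(E° − E)/0.0592 = 2(0.65 − 0.407)/0.0592 = 8.209, so Q = 1.62 × 10^8.
With Q = [Sn⁴⁺]/([Sn²⁺]·[Ag⁺]^2) and the known concentrations, [Ag⁺]^2 in the denominator gives [Ag⁺] = 5.3 × 10^-5 M.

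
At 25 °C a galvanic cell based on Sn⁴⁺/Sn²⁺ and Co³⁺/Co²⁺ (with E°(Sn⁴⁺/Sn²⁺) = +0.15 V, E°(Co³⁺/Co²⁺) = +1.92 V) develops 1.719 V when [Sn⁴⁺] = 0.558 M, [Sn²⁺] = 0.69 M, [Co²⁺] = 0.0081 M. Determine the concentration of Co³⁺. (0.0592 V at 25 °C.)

0.001 M

From the Nernst equation, log Q = n(E° − E)/0.0592 = 2(1.77 − 1.719)/0.0592 = 1.723, so Q = 52.8.
With Q = [Sn⁴⁺]·[Co²⁺]^2/([Sn²⁺]·[Co³⁺]^2) and the known concentrations, [Co³⁺]^2 in the denominator gives [Co³⁺] = 0.001 M.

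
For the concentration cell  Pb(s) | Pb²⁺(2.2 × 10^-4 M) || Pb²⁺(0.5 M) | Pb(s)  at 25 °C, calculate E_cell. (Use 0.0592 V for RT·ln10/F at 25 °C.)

Both half-cells are Pb²⁺/Pb, so E°_cell = 0. The concentrated side is the cathode; the cell reaction moves Pb²⁺ from high to low concentration with n = 2.
Q = [Pb²⁺]_dilute/[Pb²⁺]_conc = 2.2 × 10^-4/0.5 = 4.4 × 10^-4.
E = 0 − (0.0592/2) log Q = −(0.0592/2)(-3.357) = 0.0994 V.

0.099 V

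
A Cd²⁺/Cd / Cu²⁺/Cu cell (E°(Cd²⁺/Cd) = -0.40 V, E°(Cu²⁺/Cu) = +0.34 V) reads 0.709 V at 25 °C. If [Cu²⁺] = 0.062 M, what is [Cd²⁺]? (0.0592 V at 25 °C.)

0.69 M

From the Nernst equation, log Q = n(E° − E)/0.0592 = 2(0.74 − 0.709)/0.0592 = 1.047, so Q = 11.2.
With Q = [Cd²⁺]/[Cu²⁺] and the known concentrations, [Cd²⁺] in the numerator gives [Cd²⁺] = 0.69 M.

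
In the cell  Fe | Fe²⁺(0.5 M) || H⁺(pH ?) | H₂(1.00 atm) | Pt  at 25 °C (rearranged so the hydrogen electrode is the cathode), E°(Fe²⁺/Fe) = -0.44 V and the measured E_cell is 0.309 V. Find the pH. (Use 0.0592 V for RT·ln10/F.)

E°_cell = 0.44 V and n = 2.
log Q = n(E° − E)/0.0592 = 2×(0.44 − 0.309)/0.0592 = 4.426.
With Q = [Fe²⁺]·P(H₂) / [H⁺]^2, solving for [H⁺] gives log[H⁺] = -2.363, so pH = 2.36.

pH = 2.36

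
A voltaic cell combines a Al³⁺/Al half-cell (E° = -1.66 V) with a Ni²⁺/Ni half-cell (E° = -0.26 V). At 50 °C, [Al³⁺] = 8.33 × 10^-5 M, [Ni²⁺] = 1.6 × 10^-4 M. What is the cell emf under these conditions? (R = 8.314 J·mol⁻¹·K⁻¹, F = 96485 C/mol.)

1.37 V

The Ni²⁺/Ni couple has the higher reduction potential and acts as the cathode, so E°_cell = -0.26 − (-1.66) = 1.40 V.
Balancing electrons gives n = 6; the reaction quotient is Q = [Al³⁺]^2/[Ni²⁺]^3 = 1690.
E = E° − (RT/nF) ln Q = 1.40 − (8.314×323)/(6×96485) × (7.435) = 1.400 − 0.034 = 1.366 V.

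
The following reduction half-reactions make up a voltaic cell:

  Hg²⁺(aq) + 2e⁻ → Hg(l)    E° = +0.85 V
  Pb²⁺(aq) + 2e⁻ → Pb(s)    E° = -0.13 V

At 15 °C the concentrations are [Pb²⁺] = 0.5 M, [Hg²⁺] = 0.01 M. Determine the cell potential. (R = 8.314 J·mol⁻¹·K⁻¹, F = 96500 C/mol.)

0.931 V

The Hg²⁺/Hg couple has the higher reduction potential and acts as the cathode, so E°_cell = +0.85 − (-0.13) = 0.98 V.
Balancing electrons gives n = 2; the reaction quotient is Q = [Pb²⁺]/[Hg²⁺] = 50.0.
E = E° − (RT/nF) ln Q = 0.98 − (8.314×288)/(2×96500) × (3.912) = 0.980 − 0.049 = 0.931 V.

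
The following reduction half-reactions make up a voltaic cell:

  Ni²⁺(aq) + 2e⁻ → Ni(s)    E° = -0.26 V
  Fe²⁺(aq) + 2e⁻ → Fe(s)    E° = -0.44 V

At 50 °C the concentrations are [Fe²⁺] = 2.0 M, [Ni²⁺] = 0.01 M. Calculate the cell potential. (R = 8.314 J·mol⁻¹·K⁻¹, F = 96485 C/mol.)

0.106 V

The Ni²⁺/Ni couple has the higher reduction potential and acts as the cathode, so E°_cell = -0.26 − (-0.44) = 0.18 V.
Balancing electrons gives n = 2; the reaction quotient is Q = [Fe²⁺]/[Ni²⁺] = 200.
E = E° − (RT/nF) ln Q = 0.18 − (8.314×323)/(2×96485) × (5.298) = 0.180 − 0.074 = 0.106 V.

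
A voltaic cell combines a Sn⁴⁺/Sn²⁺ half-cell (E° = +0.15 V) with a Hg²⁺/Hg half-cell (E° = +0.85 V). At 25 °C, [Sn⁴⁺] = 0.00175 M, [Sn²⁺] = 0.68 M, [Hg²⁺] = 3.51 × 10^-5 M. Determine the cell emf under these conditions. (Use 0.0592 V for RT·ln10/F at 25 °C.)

0.645 V

The Hg²⁺/Hg couple has the higher reduction potential and acts as the cathode, so E°_cell = +0.85 − (+0.15) = 0.70 V.
Balancing electrons gives n = 2; the reaction quotient is Q = [Sn⁴⁺]/([Sn²⁺]·[Hg²⁺]) = 73.3.
At 25 °C, E = E° − (0.0592/n) log Q = 0.70 − (0.0592/2)(1.865) = 0.700 − 0.055 = 0.645 V.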